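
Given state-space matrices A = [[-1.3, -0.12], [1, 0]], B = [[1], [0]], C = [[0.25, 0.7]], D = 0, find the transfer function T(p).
T(p) = C(pI - A)⁻¹B + D.
Characteristic polynomial det(pI - A) = p^2 + 1.3*p + 0.12.
Numerator from C·adj(pI-A)·B + D·det(pI-A) = 0.25*p + 0.7.
T(p) = (0.25*p + 0.7)/(p^2 + 1.3*p + 0.12)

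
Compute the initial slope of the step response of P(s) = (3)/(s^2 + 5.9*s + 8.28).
IVT: y'(0⁺) = lim_{s→∞} s²·Y(s) = lim_{s→∞} s·P(s).
deg(num) = 0, deg(den) = 2, relative degree = 2 ≥ 2, so s·P(s) → 0. Initial slope = 0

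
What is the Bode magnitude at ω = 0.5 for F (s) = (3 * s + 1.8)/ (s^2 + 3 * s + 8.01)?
Substitute s = j*0.5: F(j0.5) = 0.259623 + 0.143114j.
|F(j0.5)| = sqrt(Re² + Im²) = 0.2965.
20*log₁₀(0.2965) = -10.56 dB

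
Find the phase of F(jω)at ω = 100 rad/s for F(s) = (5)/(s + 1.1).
Substitute s = j*100: F(j100) = 0.000549933 - 0.049994j.
∠F(j100) = atan2(Im, Re) = atan2(-0.049994, 0.000549933) = -89.37°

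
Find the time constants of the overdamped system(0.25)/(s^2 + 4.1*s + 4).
Overdamped: real poles at -1.6, -2.5. τ = -1/pole → τ₁ = 0.625, τ₂ = 0.4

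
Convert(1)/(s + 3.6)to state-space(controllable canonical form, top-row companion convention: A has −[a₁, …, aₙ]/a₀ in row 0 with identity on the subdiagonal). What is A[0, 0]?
Reachable canonical form for den = s + 3.6: top row of A = -[a₁,a₂,...,aₙ]/a₀, ones on the subdiagonal, zeros elsewhere.
A = [[-3.6]].
A[0,0] = -3.6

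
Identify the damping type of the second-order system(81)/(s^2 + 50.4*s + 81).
Standard form: ωn²/(s²+2ζωn·s+ωn²) gives ωn=9, ζ=2.8.
Overdamped (ζ = 2.8 > 1)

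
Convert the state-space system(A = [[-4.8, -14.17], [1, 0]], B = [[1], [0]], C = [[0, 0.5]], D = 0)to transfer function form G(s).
G(s) = C(sI - A)⁻¹B + D.
Characteristic polynomial det(sI - A) = s^2 + 4.8*s + 14.17.
Numerator from C·adj(sI-A)·B + D·det(sI-A) = 0.5.
G(s) = (0.5)/(s^2 + 4.8*s + 14.17)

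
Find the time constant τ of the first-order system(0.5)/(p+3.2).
First-order system: τ = -1/pole. Pole = -3.2. τ = -1/(-3.2) = 0.3125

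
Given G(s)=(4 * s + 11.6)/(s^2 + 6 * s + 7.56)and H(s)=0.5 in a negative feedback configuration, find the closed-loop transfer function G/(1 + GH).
Closed-loop T = G/(1+GH).
Numerator: G_num * H_den = 4*s + 11.6.
Denominator: G_den * H_den + G_num * H_num = (s^2 + 6*s + 7.56) + (2*s + 5.8) = s^2 + 8*s + 13.36.
T(s) = (4*s + 11.6)/(s^2 + 8*s + 13.36)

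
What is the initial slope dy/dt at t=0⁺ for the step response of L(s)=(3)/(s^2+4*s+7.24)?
IVT: y'(0⁺) = lim_{s→∞} s²·Y(s) = lim_{s→∞} s·L(s).
deg(num) = 0, deg(den) = 2, relative degree = 2 ≥ 2, so s·L(s) → 0. Initial slope = 0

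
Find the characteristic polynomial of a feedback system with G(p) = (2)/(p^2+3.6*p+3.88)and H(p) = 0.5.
Characteristic poly = G_den * H_den + G_num * H_num = (p^2 + 3.6*p + 3.88) + (1) = p^2 + 3.6*p + 4.88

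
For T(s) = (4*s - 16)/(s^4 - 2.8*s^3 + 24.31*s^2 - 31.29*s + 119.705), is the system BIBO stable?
Denominator: s^4 - 2.8*s^3 + 24.31*s^2 - 31.29*s + 119.705 = (s^2 - 1.4*s + 8.9)(s^2 - 1.4*s + 13.45). Poles: 0.7 + 2.9j, 0.7 + 3.6j, 0.7 - 2.9j, 0.7 - 3.6j. All Re(p)<0: No (unstable)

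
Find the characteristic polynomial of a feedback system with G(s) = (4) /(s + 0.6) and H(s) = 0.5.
Characteristic poly = G_den * H_den + G_num * H_num = (s + 0.6) + (2) = s + 2.6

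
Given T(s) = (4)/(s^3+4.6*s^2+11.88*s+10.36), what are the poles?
Set denominator = 0: s^3 + 4.6*s^2 + 11.88*s + 10.36 = (s + 1.4)(s^2 + 3.2*s + 7.4) = 0 → Poles: -1.4, -1.6 + 2.2j, -1.6 - 2.2j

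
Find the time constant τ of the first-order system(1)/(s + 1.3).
First-order system: τ = -1/pole. Pole = -1.3. τ = -1/(-1.3) = 0.7692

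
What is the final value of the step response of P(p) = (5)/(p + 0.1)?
FVT: lim_{t→∞} y(t) = lim_{p→0} p*Y(p) where Y(p) = P(p)/p.
= lim_{p→0} P(p) = P(0) = num(0)/den(0) = 5/0.1 = 50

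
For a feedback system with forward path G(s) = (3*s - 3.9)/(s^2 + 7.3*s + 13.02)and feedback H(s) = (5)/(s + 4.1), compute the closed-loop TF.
Closed-loop T = G/(1+GH).
Numerator: G_num * H_den = 3*s^2 + 8.4*s - 15.99.
Denominator: G_den * H_den + G_num * H_num = (s^3 + 11.4*s^2 + 42.95*s + 53.382) + (15*s - 19.5) = s^3 + 11.4*s^2 + 57.95*s + 33.882.
T(s) = (3*s^2 + 8.4*s - 15.99)/(s^3 + 11.4*s^2 + 57.95*s + 33.882)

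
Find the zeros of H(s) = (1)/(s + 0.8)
Numerator is a nonzero constant (1) → Zeros: none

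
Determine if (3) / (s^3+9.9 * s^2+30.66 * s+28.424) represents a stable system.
Denominator: s^3 + 9.9*s^2 + 30.66*s + 28.424 = (s + 1.7)(s + 3.8)(s + 4.4). Poles: -1.7, -3.8, -4.4. All Re(p)<0: Yes (stable)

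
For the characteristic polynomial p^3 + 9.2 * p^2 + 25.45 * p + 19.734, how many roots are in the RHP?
p^3 + 9.2*p^2 + 25.45*p + 19.734 = (p + 3.3)(p + 1.3)(p + 4.6). Poles: -1.3, -3.3, -4.6. RHP poles (Re>0): 0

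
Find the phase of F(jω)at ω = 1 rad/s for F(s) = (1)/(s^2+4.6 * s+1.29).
Substitute s = j*1: F(j1) = 0.0136508 - 0.216531j.
∠F(j1) = atan2(Im, Re) = atan2(-0.216531, 0.0136508) = -86.39°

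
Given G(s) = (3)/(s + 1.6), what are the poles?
Set denominator = 0: s + 1.6 = 0 → Poles: -1.6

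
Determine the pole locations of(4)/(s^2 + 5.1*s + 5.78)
Set denominator = 0: s^2 + 5.1*s + 5.78 = (s + 1.7)(s + 3.4) = 0 → Poles: -1.7, -3.4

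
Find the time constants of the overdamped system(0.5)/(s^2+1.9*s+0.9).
Overdamped: real poles at -1, -0.9. τ = -1/pole → τ₁ = 1, τ₂ = 1.111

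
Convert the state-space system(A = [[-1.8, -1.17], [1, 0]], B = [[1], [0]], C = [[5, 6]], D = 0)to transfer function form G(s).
G(s) = C(sI - A)⁻¹B + D.
Characteristic polynomial det(sI - A) = s^2 + 1.8*s + 1.17.
Numerator from C·adj(sI-A)·B + D·det(sI-A) = 5*s + 6.
G(s) = (5*s + 6)/(s^2 + 1.8*s + 1.17)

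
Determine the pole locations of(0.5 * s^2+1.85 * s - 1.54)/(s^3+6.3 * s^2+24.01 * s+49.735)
Set denominator = 0: s^3 + 6.3*s^2 + 24.01*s + 49.735 = (s + 3.5)(s^2 + 2.8*s + 14.21) = 0 → Poles: -1.4 + 3.5j, -1.4 - 3.5j, -3.5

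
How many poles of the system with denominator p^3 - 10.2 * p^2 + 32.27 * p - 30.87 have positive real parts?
p^3 - 10.2*p^2 + 32.27*p - 30.87 = (p - 4.9)(p - 1.8)(p - 3.5). Poles: 1.8, 3.5, 4.9. RHP poles (Re>0): 3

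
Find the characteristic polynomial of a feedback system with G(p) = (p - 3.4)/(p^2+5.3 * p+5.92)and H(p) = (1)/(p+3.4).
Characteristic poly = G_den * H_den + G_num * H_num = (p^3 + 8.7*p^2 + 23.94*p + 20.128) + (p - 3.4) = p^3 + 8.7*p^2 + 24.94*p + 16.728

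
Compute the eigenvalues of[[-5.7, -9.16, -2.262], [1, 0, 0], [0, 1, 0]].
Eigenvalues solve det(λI - A) = 0.
Characteristic polynomial: λ^3 + 5.7*λ^2 + 9.16*λ + 2.262 = 0.
Factor: (λ + 0.3)(λ^2 + 5.4*λ + 7.54) = 0.
Roots: -0.3, -2.7 + 0.5j, -2.7 - 0.5j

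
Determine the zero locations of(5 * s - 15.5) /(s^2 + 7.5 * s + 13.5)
Set numerator = 0: 5*s - 15.5 = 0 → Zeros: 3.1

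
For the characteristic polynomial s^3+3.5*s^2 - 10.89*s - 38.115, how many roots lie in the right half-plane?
Factor: s^3 + 3.5*s^2 - 10.89*s - 38.115 = (s - 3.3)(s + 3.3)(s + 3.5).
Roots: -3.3, -3.5, 3.3.
RHP roots (Re>0): 1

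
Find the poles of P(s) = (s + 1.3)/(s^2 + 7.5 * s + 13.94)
Set denominator = 0: s^2 + 7.5*s + 13.94 = (s + 4.1)(s + 3.4) = 0 → Poles: -3.4, -4.1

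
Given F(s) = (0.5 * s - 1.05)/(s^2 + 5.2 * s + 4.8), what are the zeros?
Set numerator = 0: 0.5*s - 1.05 = 0 → Zeros: 2.1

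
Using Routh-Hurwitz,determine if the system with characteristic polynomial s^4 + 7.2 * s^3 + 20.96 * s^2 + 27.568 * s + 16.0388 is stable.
Routh array:
s^4: [1, 20.96, 16.0388]; s^3: [7.2, 27.568]; s^2: [17.1311, 16.0388]; s^1: [20.8271]; s^0: [16.0388]
First column: [1, 7.2, 17.1311, 20.8271, 16.0388]. Sign changes = 0.
Yes, stable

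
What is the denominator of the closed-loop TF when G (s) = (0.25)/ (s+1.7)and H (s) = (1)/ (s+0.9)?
Characteristic poly = G_den * H_den + G_num * H_num = (s^2 + 2.6*s + 1.53) + (0.25) = s^2 + 2.6*s + 1.78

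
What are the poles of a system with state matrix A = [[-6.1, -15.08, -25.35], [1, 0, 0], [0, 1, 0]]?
Eigenvalues solve det(λI - A) = 0.
Characteristic polynomial: λ^3 + 6.1*λ^2 + 15.08*λ + 25.35 = 0.
Factor: (λ + 3.9)(λ^2 + 2.2*λ + 6.5) = 0.
Roots: -1.1 + 2.3j, -1.1 - 2.3j, -3.9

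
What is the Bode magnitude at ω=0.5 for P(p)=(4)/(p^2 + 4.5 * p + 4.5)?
Substitute p = j*0.5: P(j0.5) = 0.735135 - 0.389189j.
|P(j0.5)| = sqrt(Re² + Im²) = 0.8318.
20*log₁₀(0.8318) = -1.60 dB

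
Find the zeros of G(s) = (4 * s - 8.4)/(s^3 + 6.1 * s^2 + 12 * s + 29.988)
Set numerator = 0: 4*s - 8.4 = 0 → Zeros: 2.1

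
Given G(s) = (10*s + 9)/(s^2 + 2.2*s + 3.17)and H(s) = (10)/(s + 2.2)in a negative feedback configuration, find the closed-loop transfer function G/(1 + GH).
Closed-loop T = G/(1+GH).
Numerator: G_num * H_den = 10*s^2 + 31*s + 19.8.
Denominator: G_den * H_den + G_num * H_num = (s^3 + 4.4*s^2 + 8.01*s + 6.974) + (100*s + 90) = s^3 + 4.4*s^2 + 108.01*s + 96.974.
T(s) = (10*s^2 + 31*s + 19.8)/(s^3 + 4.4*s^2 + 108.01*s + 96.974)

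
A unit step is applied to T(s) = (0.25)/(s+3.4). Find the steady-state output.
FVT: lim_{t→∞} y(t) = lim_{s→0} s*Y(s) where Y(s) = T(s)/s.
= lim_{s→0} T(s) = T(0) = num(0)/den(0) = 0.25/3.4 = 0.07353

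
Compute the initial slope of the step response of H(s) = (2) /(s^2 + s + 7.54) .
IVT: y'(0⁺) = lim_{s→∞} s²·Y(s) = lim_{s→∞} s·H(s).
deg(num) = 0, deg(den) = 2, relative degree = 2 ≥ 2, so s·H(s) → 0. Initial slope = 0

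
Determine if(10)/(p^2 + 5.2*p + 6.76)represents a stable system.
Denominator: p^2 + 5.2*p + 6.76 = (p + 2.6)(p + 2.6). Poles: -2.6, -2.6. All Re(p)<0: Yes (stable)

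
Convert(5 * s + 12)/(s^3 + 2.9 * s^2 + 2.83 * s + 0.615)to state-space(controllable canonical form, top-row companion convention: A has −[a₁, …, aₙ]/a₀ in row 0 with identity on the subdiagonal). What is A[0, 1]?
Reachable canonical form for den = s^3 + 2.9*s^2 + 2.83*s + 0.615: top row of A = -[a₁,a₂,...,aₙ]/a₀, ones on the subdiagonal, zeros elsewhere.
A = [[-2.9, -2.83, -0.615], [1, 0, 0], [0, 1, 0]].
A[0,1] = -2.83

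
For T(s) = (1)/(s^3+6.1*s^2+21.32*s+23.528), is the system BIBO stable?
Denominator: s^3 + 6.1*s^2 + 21.32*s + 23.528 = (s + 1.7)(s^2 + 4.4*s + 13.84). Poles: -1.7, -2.2 + 3j, -2.2 - 3j. All Re(p)<0: Yes (stable)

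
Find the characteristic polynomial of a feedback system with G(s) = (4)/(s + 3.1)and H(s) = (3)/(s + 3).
Characteristic poly = G_den * H_den + G_num * H_num = (s^2 + 6.1*s + 9.3) + (12) = s^2 + 6.1*s + 21.3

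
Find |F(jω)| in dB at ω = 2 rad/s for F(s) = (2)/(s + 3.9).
Substitute s = j*2: F(j2) = 0.406039 - 0.208225j.
|F(j2)| = sqrt(Re² + Im²) = 0.4563.
20*log₁₀(0.4563) = -6.81 dB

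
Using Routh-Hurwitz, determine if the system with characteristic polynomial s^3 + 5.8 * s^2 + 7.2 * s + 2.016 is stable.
Routh array:
s^3: [1, 7.2]; s^2: [5.8, 2.016]; s^1: [6.85241]; s^0: [2.016]
First column: [1, 5.8, 6.85241, 2.016]. Sign changes = 0.
Yes, stable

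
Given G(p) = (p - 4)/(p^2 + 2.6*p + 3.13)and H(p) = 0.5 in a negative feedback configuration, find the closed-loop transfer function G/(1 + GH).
Closed-loop T = G/(1+GH).
Numerator: G_num * H_den = p - 4.
Denominator: G_den * H_den + G_num * H_num = (p^2 + 2.6*p + 3.13) + (0.5*p - 2) = p^2 + 3.1*p + 1.13.
T(p) = (p - 4)/(p^2 + 3.1*p + 1.13)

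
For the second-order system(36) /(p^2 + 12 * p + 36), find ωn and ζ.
Standard form: ωn²/(p²+2ζωn·p+ωn²).
const=36=ωn² → ωn=6, p coeff=12=2ζωn → ζ=1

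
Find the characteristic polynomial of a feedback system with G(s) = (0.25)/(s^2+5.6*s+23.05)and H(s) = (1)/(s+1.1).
Characteristic poly = G_den * H_den + G_num * H_num = (s^3 + 6.7*s^2 + 29.21*s + 25.355) + (0.25) = s^3 + 6.7*s^2 + 29.21*s + 25.605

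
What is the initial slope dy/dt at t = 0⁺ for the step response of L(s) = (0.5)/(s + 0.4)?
IVT: y'(0⁺) = lim_{s→∞} s²·Y(s) = lim_{s→∞} s·L(s).
deg(num) = 0, deg(den) = 1, relative degree = 1, so s·L(s) → (leading num)/(leading den) = 0.5/1 = 0.5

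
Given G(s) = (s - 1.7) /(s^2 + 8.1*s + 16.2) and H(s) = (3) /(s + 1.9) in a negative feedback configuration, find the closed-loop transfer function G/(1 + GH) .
Closed-loop T = G/(1+GH).
Numerator: G_num * H_den = s^2 + 0.2*s - 3.23.
Denominator: G_den * H_den + G_num * H_num = (s^3 + 10*s^2 + 31.59*s + 30.78) + (3*s - 5.1) = s^3 + 10*s^2 + 34.59*s + 25.68.
T(s) = (s^2 + 0.2*s - 3.23)/(s^3 + 10*s^2 + 34.59*s + 25.68)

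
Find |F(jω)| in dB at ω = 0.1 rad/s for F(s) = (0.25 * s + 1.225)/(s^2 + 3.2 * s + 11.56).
Substitute s = j*0.1: F(j0.1) = 0.106039 - 0.00077338j.
|F(j0.1)| = sqrt(Re² + Im²) = 0.106.
20*log₁₀(0.106) = -19.49 dB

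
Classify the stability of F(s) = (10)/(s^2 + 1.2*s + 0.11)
Denominator: s^2 + 1.2*s + 0.11 = (s + 0.1)(s + 1.1). Poles: -0.1, -1.1. Stable (all poles in LHP)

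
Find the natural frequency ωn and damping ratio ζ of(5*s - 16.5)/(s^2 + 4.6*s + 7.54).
Underdamped: complex pole -2.3 + 1.5j. ωn = |pole| = 2.746, ζ = -Re(pole)/ωn = 0.8376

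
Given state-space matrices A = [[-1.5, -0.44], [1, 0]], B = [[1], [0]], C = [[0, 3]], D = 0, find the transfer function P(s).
P(s) = C(sI - A)⁻¹B + D.
Characteristic polynomial det(sI - A) = s^2 + 1.5*s + 0.44.
Numerator from C·adj(sI-A)·B + D·det(sI-A) = 3.
P(s) = (3)/(s^2 + 1.5*s + 0.44)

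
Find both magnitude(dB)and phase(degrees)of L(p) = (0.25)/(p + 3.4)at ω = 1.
Substitute p = j*1: L(j1) = 0.0676752 - 0.0199045j.
|L| = 20*log₁₀(sqrt(Re²+Im²)) = -23.03 dB.
∠L = atan2(Im, Re) = -16.39°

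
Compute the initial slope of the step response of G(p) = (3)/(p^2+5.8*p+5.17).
IVT: y'(0⁺) = lim_{p→∞} p²·Y(p) = lim_{p→∞} p·G(p).
deg(num) = 0, deg(den) = 2, relative degree = 2 ≥ 2, so p·G(p) → 0. Initial slope = 0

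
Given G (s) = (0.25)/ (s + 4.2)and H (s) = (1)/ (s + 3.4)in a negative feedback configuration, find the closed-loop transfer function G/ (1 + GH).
Closed-loop T = G/(1+GH).
Numerator: G_num * H_den = 0.25*s + 0.85.
Denominator: G_den * H_den + G_num * H_num = (s^2 + 7.6*s + 14.28) + (0.25) = s^2 + 7.6*s + 14.53.
T(s) = (0.25*s + 0.85)/(s^2 + 7.6*s + 14.53)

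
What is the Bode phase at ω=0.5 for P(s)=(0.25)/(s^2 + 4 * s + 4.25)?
Substitute s = j*0.5: P(j0.5) = 0.05 - 0.025j.
∠P(j0.5) = atan2(Im, Re) = atan2(-0.025, 0.05) = -26.57°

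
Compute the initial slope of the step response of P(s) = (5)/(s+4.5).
IVT: y'(0⁺) = lim_{s→∞} s²·Y(s) = lim_{s→∞} s·P(s).
deg(num) = 0, deg(den) = 1, relative degree = 1, so s·P(s) → (leading num)/(leading den) = 5/1 = 5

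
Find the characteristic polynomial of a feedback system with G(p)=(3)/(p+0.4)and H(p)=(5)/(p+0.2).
Characteristic poly = G_den * H_den + G_num * H_num = (p^2 + 0.6*p + 0.08) + (15) = p^2 + 0.6*p + 15.08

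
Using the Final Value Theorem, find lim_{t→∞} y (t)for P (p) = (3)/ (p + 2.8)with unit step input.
FVT: lim_{t→∞} y(t) = lim_{p→0} p*Y(p) where Y(p) = P(p)/p.
= lim_{p→0} P(p) = P(0) = num(0)/den(0) = 3/2.8 = 1.071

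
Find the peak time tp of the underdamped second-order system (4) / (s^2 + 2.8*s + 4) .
Standard form: ωn²/(s²+2ζωn·s+ωn²) → ωn = 2, ζ = 0.7.
ωd = ωn·√(1-ζ²) = 2·√(1-0.7²) = 1.428.
tp = π/ωd = π/1.428 = 2.2 s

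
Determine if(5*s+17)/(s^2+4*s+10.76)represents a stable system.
Denominator: s^2 + 4*s + 10.76. Poles: -2 + 2.6j, -2 - 2.6j. All Re(p)<0: Yes (stable)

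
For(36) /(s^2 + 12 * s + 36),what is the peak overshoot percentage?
Standard form: ωn²/(s²+2ζωn·s+ωn²) → ωn = 6, ζ = 1.
ζ ≥ 1, so the response is non-oscillatory: peak overshoot = 0%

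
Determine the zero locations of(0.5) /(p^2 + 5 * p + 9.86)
Numerator is a nonzero constant (0.5) → Zeros: none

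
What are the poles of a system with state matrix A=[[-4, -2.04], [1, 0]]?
Eigenvalues solve det(λI - A) = 0.
Characteristic polynomial: λ^2 + 4*λ + 2.04 = 0.
Factor: (λ + 3.4)(λ + 0.6) = 0.
Roots: -0.6, -3.4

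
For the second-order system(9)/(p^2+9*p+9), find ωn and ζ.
Standard form: ωn²/(p²+2ζωn·p+ωn²).
const=9=ωn² → ωn=3, p coeff=9=2ζωn → ζ=1.5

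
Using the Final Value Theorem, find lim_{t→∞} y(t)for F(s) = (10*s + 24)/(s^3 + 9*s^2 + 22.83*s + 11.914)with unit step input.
FVT: lim_{t→∞} y(t) = lim_{s→0} s*Y(s) where Y(s) = F(s)/s.
= lim_{s→0} F(s) = F(0) = num(0)/den(0) = 24/11.914 = 2.014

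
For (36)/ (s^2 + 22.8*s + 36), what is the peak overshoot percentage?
Standard form: ωn²/(s²+2ζωn·s+ωn²) → ωn = 6, ζ = 1.9.
ζ ≥ 1, so the response is non-oscillatory: peak overshoot = 0%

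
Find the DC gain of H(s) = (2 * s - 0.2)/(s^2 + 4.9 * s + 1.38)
DC gain = H(0) = num(0)/den(0) = -0.2/1.38 = -0.1449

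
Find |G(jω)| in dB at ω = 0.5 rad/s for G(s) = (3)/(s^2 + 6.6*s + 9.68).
Substitute s = j*0.5: G(j0.5) = 0.283425 - 0.0991836j.
|G(j0.5)| = sqrt(Re² + Im²) = 0.3003.
20*log₁₀(0.3003) = -10.45 dB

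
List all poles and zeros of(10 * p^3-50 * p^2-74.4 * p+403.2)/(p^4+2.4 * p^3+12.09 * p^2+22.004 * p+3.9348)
Set denominator = 0: p^4 + 2.4*p^3 + 12.09*p^2 + 22.004*p + 3.9348 = (p + 1.8)(p + 0.2)(p^2 + 0.4*p + 10.93) = 0 → Poles: -0.2, -0.2 + 3.3j, -0.2 - 3.3j, -1.8
Set numerator = 0: 10*p^3 - 50*p^2 - 74.4*p + 403.2 = 10*(p + 2.8)(p - 4.8)(p - 3) = 0 → Zeros: -2.8, 3, 4.8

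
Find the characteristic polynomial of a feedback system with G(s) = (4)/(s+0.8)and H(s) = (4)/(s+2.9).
Characteristic poly = G_den * H_den + G_num * H_num = (s^2 + 3.7*s + 2.32) + (16) = s^2 + 3.7*s + 18.32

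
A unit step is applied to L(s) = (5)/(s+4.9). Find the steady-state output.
FVT: lim_{t→∞} y(t) = lim_{s→0} s*Y(s) where Y(s) = L(s)/s.
= lim_{s→0} L(s) = L(0) = num(0)/den(0) = 5/4.9 = 1.02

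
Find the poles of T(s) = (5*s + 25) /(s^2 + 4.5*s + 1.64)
Set denominator = 0: s^2 + 4.5*s + 1.64 = (s + 4.1)(s + 0.4) = 0 → Poles: -0.4, -4.1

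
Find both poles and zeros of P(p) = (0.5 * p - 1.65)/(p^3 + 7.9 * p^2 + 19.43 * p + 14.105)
Set denominator = 0: p^3 + 7.9*p^2 + 19.43*p + 14.105 = (p + 3.1)(p + 3.5)(p + 1.3) = 0 → Poles: -1.3, -3.1, -3.5
Set numerator = 0: 0.5*p - 1.65 = 0 → Zeros: 3.3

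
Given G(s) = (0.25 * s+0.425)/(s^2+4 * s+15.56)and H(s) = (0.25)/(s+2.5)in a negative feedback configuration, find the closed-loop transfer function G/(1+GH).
Closed-loop T = G/(1+GH).
Numerator: G_num * H_den = 0.25*s^2 + 1.05*s + 1.0625.
Denominator: G_den * H_den + G_num * H_num = (s^3 + 6.5*s^2 + 25.56*s + 38.9) + (0.0625*s + 0.10625) = s^3 + 6.5*s^2 + 25.6225*s + 39.00625.
T(s) = (0.25*s^2 + 1.05*s + 1.0625)/(s^3 + 6.5*s^2 + 25.6225*s + 39.00625)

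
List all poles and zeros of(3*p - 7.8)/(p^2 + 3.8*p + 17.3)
Set denominator = 0: p^2 + 3.8*p + 17.3 = 0 → Poles: -1.9 + 3.7j, -1.9 - 3.7j
Set numerator = 0: 3*p - 7.8 = 0 → Zeros: 2.6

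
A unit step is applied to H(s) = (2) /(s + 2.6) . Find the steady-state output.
FVT: lim_{t→∞} y(t) = lim_{s→0} s*Y(s) where Y(s) = H(s)/s.
= lim_{s→0} H(s) = H(0) = num(0)/den(0) = 2/2.6 = 0.7692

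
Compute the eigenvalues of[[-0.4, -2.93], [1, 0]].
Eigenvalues solve det(λI - A) = 0.
Characteristic polynomial: λ^2 + 0.4*λ + 2.93 = 0.
Roots: -0.2 + 1.7j, -0.2 - 1.7j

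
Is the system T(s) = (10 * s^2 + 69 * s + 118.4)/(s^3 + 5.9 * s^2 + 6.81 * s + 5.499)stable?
Denominator: s^3 + 5.9*s^2 + 6.81*s + 5.499 = (s + 4.7)(s^2 + 1.2*s + 1.17). Poles: -0.6 + 0.9j, -0.6 - 0.9j, -4.7. All Re(p)<0: Yes (stable)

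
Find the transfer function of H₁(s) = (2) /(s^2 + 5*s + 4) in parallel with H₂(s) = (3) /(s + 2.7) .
Parallel: H = H₁ + H₂ = (n₁·d₂ + n₂·d₁)/(d₁·d₂).
n₁·d₂ = 2*s + 5.4. n₂·d₁ = 3*s^2 + 15*s + 12. Sum = 3*s^2 + 17*s + 17.4. d₁·d₂ = s^3 + 7.7*s^2 + 17.5*s + 10.8.
H(s) = (3*s^2 + 17*s + 17.4)/(s^3 + 7.7*s^2 + 17.5*s + 10.8)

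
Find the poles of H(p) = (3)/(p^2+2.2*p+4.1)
Set denominator = 0: p^2 + 2.2*p + 4.1 = 0 → Poles: -1.1 + 1.7j, -1.1 - 1.7j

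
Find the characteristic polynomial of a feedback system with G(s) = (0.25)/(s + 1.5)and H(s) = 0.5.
Characteristic poly = G_den * H_den + G_num * H_num = (s + 1.5) + (0.125) = s + 1.625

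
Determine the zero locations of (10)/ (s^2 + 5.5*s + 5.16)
Numerator is a nonzero constant (10) → Zeros: none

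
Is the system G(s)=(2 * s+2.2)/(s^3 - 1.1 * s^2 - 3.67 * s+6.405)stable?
Denominator: s^3 - 1.1*s^2 - 3.67*s + 6.405 = (s + 2.1)(s^2 - 3.2*s + 3.05). Poles: -2.1, 1.6 + 0.7j, 1.6 - 0.7j. All Re(p)<0: No (unstable)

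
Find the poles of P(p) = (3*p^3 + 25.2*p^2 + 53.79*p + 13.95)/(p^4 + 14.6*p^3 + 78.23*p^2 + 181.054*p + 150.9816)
Set denominator = 0: p^4 + 14.6*p^3 + 78.23*p^2 + 181.054*p + 150.9816 = (p + 3.8)(p + 4.4)(p + 4.3)(p + 2.1) = 0 → Poles: -2.1, -3.8, -4.3, -4.4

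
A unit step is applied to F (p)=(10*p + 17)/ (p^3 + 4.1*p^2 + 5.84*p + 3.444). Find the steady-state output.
FVT: lim_{t→∞} y(t) = lim_{p→0} p*Y(p) where Y(p) = F(p)/p.
= lim_{p→0} F(p) = F(0) = num(0)/den(0) = 17/3.444 = 4.936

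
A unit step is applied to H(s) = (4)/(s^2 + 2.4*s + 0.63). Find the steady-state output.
FVT: lim_{t→∞} y(t) = lim_{s→0} s*Y(s) where Y(s) = H(s)/s.
= lim_{s→0} H(s) = H(0) = num(0)/den(0) = 4/0.63 = 6.349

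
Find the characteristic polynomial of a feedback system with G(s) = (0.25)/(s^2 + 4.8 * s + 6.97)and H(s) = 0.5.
Characteristic poly = G_den * H_den + G_num * H_num = (s^2 + 4.8*s + 6.97) + (0.125) = s^2 + 4.8*s + 7.095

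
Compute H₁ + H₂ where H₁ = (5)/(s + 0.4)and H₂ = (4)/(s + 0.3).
Parallel: H = H₁ + H₂ = (n₁·d₂ + n₂·d₁)/(d₁·d₂).
n₁·d₂ = 5*s + 1.5. n₂·d₁ = 4*s + 1.6. Sum = 9*s + 3.1. d₁·d₂ = s^2 + 0.7*s + 0.12.
H(s) = (9*s + 3.1)/(s^2 + 0.7*s + 0.12)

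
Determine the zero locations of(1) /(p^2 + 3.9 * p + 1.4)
Numerator is a nonzero constant (1) → Zeros: none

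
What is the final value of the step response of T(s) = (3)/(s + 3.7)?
FVT: lim_{t→∞} y(t) = lim_{s→0} s*Y(s) where Y(s) = T(s)/s.
= lim_{s→0} T(s) = T(0) = num(0)/den(0) = 3/3.7 = 0.8108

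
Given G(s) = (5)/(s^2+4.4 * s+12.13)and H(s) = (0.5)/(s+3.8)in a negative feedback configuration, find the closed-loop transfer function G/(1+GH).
Closed-loop T = G/(1+GH).
Numerator: G_num * H_den = 5*s + 19.
Denominator: G_den * H_den + G_num * H_num = (s^3 + 8.2*s^2 + 28.85*s + 46.094) + (2.5) = s^3 + 8.2*s^2 + 28.85*s + 48.594.
T(s) = (5*s + 19)/(s^3 + 8.2*s^2 + 28.85*s + 48.594)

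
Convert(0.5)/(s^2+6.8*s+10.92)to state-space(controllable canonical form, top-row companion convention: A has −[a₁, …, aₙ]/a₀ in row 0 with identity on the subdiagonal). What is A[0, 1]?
Reachable canonical form for den = s^2 + 6.8*s + 10.92: top row of A = -[a₁,a₂,...,aₙ]/a₀, ones on the subdiagonal, zeros elsewhere.
A = [[-6.8, -10.92], [1, 0]].
A[0,1] = -10.92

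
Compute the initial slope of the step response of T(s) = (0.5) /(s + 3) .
IVT: y'(0⁺) = lim_{s→∞} s²·Y(s) = lim_{s→∞} s·T(s).
deg(num) = 0, deg(den) = 1, relative degree = 1, so s·T(s) → (leading num)/(leading den) = 0.5/1 = 0.5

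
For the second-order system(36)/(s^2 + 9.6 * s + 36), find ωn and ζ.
Standard form: ωn²/(s²+2ζωn·s+ωn²).
const=36=ωn² → ωn=6, s coeff=9.6=2ζωn → ζ=0.8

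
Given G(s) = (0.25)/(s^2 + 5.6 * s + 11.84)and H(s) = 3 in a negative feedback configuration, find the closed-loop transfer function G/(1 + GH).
Closed-loop T = G/(1+GH).
Numerator: G_num * H_den = 0.25.
Denominator: G_den * H_den + G_num * H_num = (s^2 + 5.6*s + 11.84) + (0.75) = s^2 + 5.6*s + 12.59.
T(s) = (0.25)/(s^2 + 5.6*s + 12.59)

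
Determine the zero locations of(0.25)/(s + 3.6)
Numerator is a nonzero constant (0.25) → Zeros: none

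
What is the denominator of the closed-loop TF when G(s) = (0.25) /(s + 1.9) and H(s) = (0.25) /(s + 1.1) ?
Characteristic poly = G_den * H_den + G_num * H_num = (s^2 + 3*s + 2.09) + (0.0625) = s^2 + 3*s + 2.1525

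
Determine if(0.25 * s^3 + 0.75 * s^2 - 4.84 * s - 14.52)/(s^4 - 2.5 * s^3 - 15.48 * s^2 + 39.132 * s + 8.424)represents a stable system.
Denominator: s^4 - 2.5*s^3 - 15.48*s^2 + 39.132*s + 8.424 = (s - 3)(s + 3.9)(s + 0.2)(s - 3.6). Poles: -0.2, -3.9, 3, 3.6. All Re(p)<0: No (unstable)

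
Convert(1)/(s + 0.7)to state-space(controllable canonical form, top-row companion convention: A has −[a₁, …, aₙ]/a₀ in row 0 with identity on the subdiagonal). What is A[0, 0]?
Reachable canonical form for den = s + 0.7: top row of A = -[a₁,a₂,...,aₙ]/a₀, ones on the subdiagonal, zeros elsewhere.
A = [[-0.7]].
A[0,0] = -0.7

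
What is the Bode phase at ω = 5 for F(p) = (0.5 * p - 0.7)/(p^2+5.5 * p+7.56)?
Substitute p = j*5: F(j5) = 0.0763464 - 0.022963j.
∠F(j5) = atan2(Im, Re) = atan2(-0.022963, 0.0763464) = -16.74°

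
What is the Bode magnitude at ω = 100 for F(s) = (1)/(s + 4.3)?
Substitute s = j*100: F(j100) = 0.000429206 - 0.00998154j.
|F(j100)| = sqrt(Re² + Im²) = 0.009991.
20*log₁₀(0.009991) = -40.01 dB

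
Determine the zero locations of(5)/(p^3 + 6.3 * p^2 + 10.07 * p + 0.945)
Numerator is a nonzero constant (5) → Zeros: none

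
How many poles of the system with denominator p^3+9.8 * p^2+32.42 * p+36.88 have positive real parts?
p^3 + 9.8*p^2 + 32.42*p + 36.88 = (p + 4)(p^2 + 5.8*p + 9.22). Poles: -2.9 + 0.9j, -2.9 - 0.9j, -4. RHP poles (Re>0): 0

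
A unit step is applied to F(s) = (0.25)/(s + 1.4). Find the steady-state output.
FVT: lim_{t→∞} y(t) = lim_{s→0} s*Y(s) where Y(s) = F(s)/s.
= lim_{s→0} F(s) = F(0) = num(0)/den(0) = 0.25/1.4 = 0.1786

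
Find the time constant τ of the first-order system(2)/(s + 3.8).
First-order system: τ = -1/pole. Pole = -3.8. τ = -1/(-3.8) = 0.2632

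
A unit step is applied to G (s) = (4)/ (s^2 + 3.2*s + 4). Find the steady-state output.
FVT: lim_{t→∞} y(t) = lim_{s→0} s*Y(s) where Y(s) = G(s)/s.
= lim_{s→0} G(s) = G(0) = num(0)/den(0) = 4/4 = 1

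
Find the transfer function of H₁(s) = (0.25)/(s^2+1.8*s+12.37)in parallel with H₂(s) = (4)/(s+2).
Parallel: H = H₁ + H₂ = (n₁·d₂ + n₂·d₁)/(d₁·d₂).
n₁·d₂ = 0.25*s + 0.5. n₂·d₁ = 4*s^2 + 7.2*s + 49.48. Sum = 4*s^2 + 7.45*s + 49.98. d₁·d₂ = s^3 + 3.8*s^2 + 15.97*s + 24.74.
H(s) = (4*s^2 + 7.45*s + 49.98)/(s^3 + 3.8*s^2 + 15.97*s + 24.74)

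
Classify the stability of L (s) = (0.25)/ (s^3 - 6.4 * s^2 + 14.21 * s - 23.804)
Denominator: s^3 - 6.4*s^2 + 14.21*s - 23.804 = (s - 4.4)(s^2 - 2*s + 5.41). Poles: 1 + 2.1j, 1 - 2.1j, 4.4. Unstable (3 pole(s) in RHP)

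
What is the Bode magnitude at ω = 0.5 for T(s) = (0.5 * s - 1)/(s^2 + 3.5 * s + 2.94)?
Substitute s = j*0.5: T(j0.5) = -0.218719 + 0.235226j.
|T(j0.5)| = sqrt(Re² + Im²) = 0.3212.
20*log₁₀(0.3212) = -9.86 dB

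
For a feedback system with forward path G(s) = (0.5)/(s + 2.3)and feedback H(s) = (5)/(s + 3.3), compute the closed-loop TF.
Closed-loop T = G/(1+GH).
Numerator: G_num * H_den = 0.5*s + 1.65.
Denominator: G_den * H_den + G_num * H_num = (s^2 + 5.6*s + 7.59) + (2.5) = s^2 + 5.6*s + 10.09.
T(s) = (0.5*s + 1.65)/(s^2 + 5.6*s + 10.09)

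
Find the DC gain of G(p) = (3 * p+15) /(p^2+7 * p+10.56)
DC gain = G(0) = num(0)/den(0) = 15/10.56 = 1.42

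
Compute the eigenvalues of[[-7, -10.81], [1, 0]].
Eigenvalues solve det(λI - A) = 0.
Characteristic polynomial: λ^2 + 7*λ + 10.81 = 0.
Factor: (λ + 2.3)(λ + 4.7) = 0.
Roots: -2.3, -4.7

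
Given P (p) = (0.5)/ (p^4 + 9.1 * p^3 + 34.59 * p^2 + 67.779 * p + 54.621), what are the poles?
Set denominator = 0: p^4 + 9.1*p^3 + 34.59*p^2 + 67.779*p + 54.621 = (p + 3.4)(p + 2.1)(p^2 + 3.6*p + 7.65) = 0 → Poles: -1.8 + 2.1j, -1.8 - 2.1j, -2.1, -3.4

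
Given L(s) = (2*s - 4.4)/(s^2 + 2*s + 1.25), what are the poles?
Set denominator = 0: s^2 + 2*s + 1.25 = 0 → Poles: -1 + 0.5j, -1 - 0.5j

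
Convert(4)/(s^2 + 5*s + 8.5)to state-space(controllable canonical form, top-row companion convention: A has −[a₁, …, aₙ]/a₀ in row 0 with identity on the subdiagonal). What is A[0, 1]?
Reachable canonical form for den = s^2 + 5*s + 8.5: top row of A = -[a₁,a₂,...,aₙ]/a₀, ones on the subdiagonal, zeros elsewhere.
A = [[-5, -8.5], [1, 0]].
A[0,1] = -8.5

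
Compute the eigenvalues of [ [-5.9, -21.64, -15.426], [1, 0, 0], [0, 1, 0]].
Eigenvalues solve det(λI - A) = 0.
Characteristic polynomial: λ^3 + 5.9*λ^2 + 21.64*λ + 15.426 = 0.
Factor: (λ + 0.9)(λ^2 + 5*λ + 17.14) = 0.
Roots: -0.9, -2.5 + 3.3j, -2.5 - 3.3j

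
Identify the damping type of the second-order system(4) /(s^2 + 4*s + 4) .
Standard form: ωn²/(s²+2ζωn·s+ωn²) gives ωn=2, ζ=1.
Critically damped (ζ = 1)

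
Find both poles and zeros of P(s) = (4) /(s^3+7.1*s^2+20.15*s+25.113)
Set denominator = 0: s^3 + 7.1*s^2 + 20.15*s + 25.113 = (s + 3.3)(s^2 + 3.8*s + 7.61) = 0 → Poles: -1.9 + 2j, -1.9 - 2j, -3.3
Numerator is a nonzero constant (4) → Zeros: none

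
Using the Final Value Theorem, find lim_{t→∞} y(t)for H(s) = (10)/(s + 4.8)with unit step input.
FVT: lim_{t→∞} y(t) = lim_{s→0} s*Y(s) where Y(s) = H(s)/s.
= lim_{s→0} H(s) = H(0) = num(0)/den(0) = 10/4.8 = 2.083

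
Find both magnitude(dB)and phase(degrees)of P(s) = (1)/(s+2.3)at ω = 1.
Substitute s = j*1: P(j1) = 0.36566 - 0.158983j.
|P| = 20*log₁₀(sqrt(Re²+Im²)) = -7.99 dB.
∠P = atan2(Im, Re) = -23.50°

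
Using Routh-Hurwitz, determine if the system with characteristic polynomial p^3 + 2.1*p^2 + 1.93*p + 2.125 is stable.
Routh array:
p^3: [1, 1.93]; p^2: [2.1, 2.125]; p^1: [0.918095]; p^0: [2.125]
First column: [1, 2.1, 0.918095, 2.125]. Sign changes = 0.
Yes, stable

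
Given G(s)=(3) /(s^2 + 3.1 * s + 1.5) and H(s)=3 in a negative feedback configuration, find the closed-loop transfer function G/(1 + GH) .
Closed-loop T = G/(1+GH).
Numerator: G_num * H_den = 3.
Denominator: G_den * H_den + G_num * H_num = (s^2 + 3.1*s + 1.5) + (9) = s^2 + 3.1*s + 10.5.
T(s) = (3)/(s^2 + 3.1*s + 10.5)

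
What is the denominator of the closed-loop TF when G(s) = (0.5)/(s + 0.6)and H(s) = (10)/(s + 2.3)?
Characteristic poly = G_den * H_den + G_num * H_num = (s^2 + 2.9*s + 1.38) + (5) = s^2 + 2.9*s + 6.38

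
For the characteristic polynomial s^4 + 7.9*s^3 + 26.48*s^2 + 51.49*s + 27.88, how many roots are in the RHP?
s^4 + 7.9*s^3 + 26.48*s^2 + 51.49*s + 27.88 = (s + 0.8)(s + 4.1)(s^2 + 3*s + 8.5). Poles: -0.8, -1.5 + 2.5j, -1.5 - 2.5j, -4.1. RHP poles (Re>0): 0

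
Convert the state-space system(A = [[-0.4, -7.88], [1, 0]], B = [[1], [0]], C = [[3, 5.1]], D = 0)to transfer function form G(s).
G(s) = C(sI - A)⁻¹B + D.
Characteristic polynomial det(sI - A) = s^2 + 0.4*s + 7.88.
Numerator from C·adj(sI-A)·B + D·det(sI-A) = 3*s + 5.1.
G(s) = (3*s + 5.1)/(s^2 + 0.4*s + 7.88)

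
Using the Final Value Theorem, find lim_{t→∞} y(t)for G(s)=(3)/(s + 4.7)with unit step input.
FVT: lim_{t→∞} y(t) = lim_{s→0} s*Y(s) where Y(s) = G(s)/s.
= lim_{s→0} G(s) = G(0) = num(0)/den(0) = 3/4.7 = 0.6383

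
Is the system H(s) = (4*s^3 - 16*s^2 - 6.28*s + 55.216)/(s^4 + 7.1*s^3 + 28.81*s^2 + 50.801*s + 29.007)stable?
Denominator: s^4 + 7.1*s^3 + 28.81*s^2 + 50.801*s + 29.007 = (s + 1.8)(s + 1.1)(s^2 + 4.2*s + 14.65). Poles: -1.1, -1.8, -2.1 + 3.2j, -2.1 - 3.2j. All Re(p)<0: Yes (stable)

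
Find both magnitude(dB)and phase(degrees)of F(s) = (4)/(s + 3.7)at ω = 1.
Substitute s = j*1: F(j1) = 1.00749 - 0.272294j.
|F| = 20*log₁₀(sqrt(Re²+Im²)) = 0.37 dB.
∠F = atan2(Im, Re) = -15.12°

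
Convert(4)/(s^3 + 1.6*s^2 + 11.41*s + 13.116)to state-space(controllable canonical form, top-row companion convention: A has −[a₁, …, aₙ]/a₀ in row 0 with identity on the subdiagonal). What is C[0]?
Reachable canonical form: C = numerator coefficients (right-aligned, zero-padded to length n).
num = 4, C = [[0, 0, 4]].
C[0] = 0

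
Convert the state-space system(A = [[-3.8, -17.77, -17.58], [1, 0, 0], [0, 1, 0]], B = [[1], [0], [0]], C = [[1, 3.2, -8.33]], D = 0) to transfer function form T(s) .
T(s) = C(sI - A)⁻¹B + D.
Characteristic polynomial det(sI - A) = s^3 + 3.8*s^2 + 17.77*s + 17.58.
Numerator from C·adj(sI-A)·B + D·det(sI-A) = s^2 + 3.2*s - 8.33.
T(s) = (s^2 + 3.2*s - 8.33)/(s^3 + 3.8*s^2 + 17.77*s + 17.58)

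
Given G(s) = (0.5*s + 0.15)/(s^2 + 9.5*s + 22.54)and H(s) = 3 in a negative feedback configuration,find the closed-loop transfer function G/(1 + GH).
Closed-loop T = G/(1+GH).
Numerator: G_num * H_den = 0.5*s + 0.15.
Denominator: G_den * H_den + G_num * H_num = (s^2 + 9.5*s + 22.54) + (1.5*s + 0.45) = s^2 + 11*s + 22.99.
T(s) = (0.5*s + 0.15)/(s^2 + 11*s + 22.99)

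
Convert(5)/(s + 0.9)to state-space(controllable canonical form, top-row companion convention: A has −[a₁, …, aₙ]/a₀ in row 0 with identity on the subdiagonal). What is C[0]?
Reachable canonical form: C = numerator coefficients (right-aligned, zero-padded to length n).
num = 5, C = [[5]].
C[0] = 5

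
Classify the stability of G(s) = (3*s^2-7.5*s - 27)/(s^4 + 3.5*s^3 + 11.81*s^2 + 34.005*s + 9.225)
Denominator: s^4 + 3.5*s^3 + 11.81*s^2 + 34.005*s + 9.225 = (s + 3)(s + 0.3)(s^2 + 0.2*s + 10.25). Poles: -0.1 + 3.2j, -0.1 - 3.2j, -0.3, -3. Stable (all poles in LHP)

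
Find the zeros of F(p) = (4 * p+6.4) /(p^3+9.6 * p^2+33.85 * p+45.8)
Set numerator = 0: 4*p + 6.4 = 0 → Zeros: -1.6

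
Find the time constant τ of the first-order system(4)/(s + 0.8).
First-order system: τ = -1/pole. Pole = -0.8. τ = -1/(-0.8) = 1.25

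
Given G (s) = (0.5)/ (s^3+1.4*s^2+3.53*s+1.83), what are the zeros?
Numerator is a nonzero constant (0.5) → Zeros: none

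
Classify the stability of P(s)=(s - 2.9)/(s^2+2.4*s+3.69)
Denominator: s^2 + 2.4*s + 3.69. Poles: -1.2 + 1.5j, -1.2 - 1.5j. Stable (all poles in LHP)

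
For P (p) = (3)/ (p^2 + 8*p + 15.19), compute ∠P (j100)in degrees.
Substitute p = j*100: P(j100) = -0.00029854 - 2.39195e-05j.
∠P(j100) = atan2(Im, Re) = atan2(-2.39195e-05, -0.00029854) = -175.42°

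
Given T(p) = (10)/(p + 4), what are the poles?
Set denominator = 0: p + 4 = 0 → Poles: -4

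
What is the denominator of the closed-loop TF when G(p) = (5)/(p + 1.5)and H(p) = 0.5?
Characteristic poly = G_den * H_den + G_num * H_num = (p + 1.5) + (2.5) = p + 4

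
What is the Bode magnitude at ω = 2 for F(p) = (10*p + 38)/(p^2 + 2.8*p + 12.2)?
Substitute p = j*2: F(j2) = 4.29615 - 0.494929j.
|F(j2)| = sqrt(Re² + Im²) = 4.325.
20*log₁₀(4.325) = 12.72 dB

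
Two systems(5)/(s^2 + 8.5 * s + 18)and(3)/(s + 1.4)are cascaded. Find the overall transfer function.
Series: H = H₁ · H₂ = (n₁·n₂)/(d₁·d₂).
Num: n₁·n₂ = 15. Den: d₁·d₂ = s^3 + 9.9*s^2 + 29.9*s + 25.2.
H(s) = (15)/(s^3 + 9.9*s^2 + 29.9*s + 25.2)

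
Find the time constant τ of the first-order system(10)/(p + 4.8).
First-order system: τ = -1/pole. Pole = -4.8. τ = -1/(-4.8) = 0.2083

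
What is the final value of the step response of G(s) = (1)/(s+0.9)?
FVT: lim_{t→∞} y(t) = lim_{s→0} s*Y(s) where Y(s) = G(s)/s.
= lim_{s→0} G(s) = G(0) = num(0)/den(0) = 1/0.9 = 1.111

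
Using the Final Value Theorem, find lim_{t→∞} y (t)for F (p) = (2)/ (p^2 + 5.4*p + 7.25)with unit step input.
FVT: lim_{t→∞} y(t) = lim_{p→0} p*Y(p) where Y(p) = F(p)/p.
= lim_{p→0} F(p) = F(0) = num(0)/den(0) = 2/7.25 = 0.2759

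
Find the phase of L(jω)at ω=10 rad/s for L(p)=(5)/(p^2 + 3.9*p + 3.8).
Substitute p = j*10: L(j10) = -0.0446385 - 0.0180967j.
∠L(j10) = atan2(Im, Re) = atan2(-0.0180967, -0.0446385) = -157.93°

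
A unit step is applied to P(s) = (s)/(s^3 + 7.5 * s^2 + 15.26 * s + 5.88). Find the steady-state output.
FVT: lim_{t→∞} y(t) = lim_{s→0} s*Y(s) where Y(s) = P(s)/s.
= lim_{s→0} P(s) = P(0) = num(0)/den(0) = 0/5.88 = 0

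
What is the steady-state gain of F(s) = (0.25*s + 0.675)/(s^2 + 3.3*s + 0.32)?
DC gain = F(0) = num(0)/den(0) = 0.675/0.32 = 2.109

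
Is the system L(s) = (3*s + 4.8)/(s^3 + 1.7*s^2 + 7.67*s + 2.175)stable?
Denominator: s^3 + 1.7*s^2 + 7.67*s + 2.175 = (s + 0.3)(s^2 + 1.4*s + 7.25). Poles: -0.3, -0.7 + 2.6j, -0.7 - 2.6j. All Re(p)<0: Yes (stable)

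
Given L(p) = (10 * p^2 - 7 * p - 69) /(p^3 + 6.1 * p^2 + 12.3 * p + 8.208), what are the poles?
Set denominator = 0: p^3 + 6.1*p^2 + 12.3*p + 8.208 = (p + 1.8)(p + 2.4)(p + 1.9) = 0 → Poles: -1.8, -1.9, -2.4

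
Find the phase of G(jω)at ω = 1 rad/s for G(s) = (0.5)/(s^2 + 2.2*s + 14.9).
Substitute s = j*1: G(j1) = 0.0350921 - 0.00555415j.
∠G(j1) = atan2(Im, Re) = atan2(-0.00555415, 0.0350921) = -8.99°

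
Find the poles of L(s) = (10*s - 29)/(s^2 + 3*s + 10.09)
Set denominator = 0: s^2 + 3*s + 10.09 = 0 → Poles: -1.5 + 2.8j, -1.5 - 2.8j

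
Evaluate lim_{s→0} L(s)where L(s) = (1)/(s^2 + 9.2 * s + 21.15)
DC gain = L(0) = num(0)/den(0) = 1/21.15 = 0.04728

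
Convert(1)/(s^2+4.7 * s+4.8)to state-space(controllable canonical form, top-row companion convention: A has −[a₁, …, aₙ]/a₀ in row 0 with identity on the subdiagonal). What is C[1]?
Reachable canonical form: C = numerator coefficients (right-aligned, zero-padded to length n).
num = 1, C = [[0, 1]].
C[1] = 1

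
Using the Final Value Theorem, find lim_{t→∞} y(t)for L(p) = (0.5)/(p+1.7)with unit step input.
FVT: lim_{t→∞} y(t) = lim_{p→0} p*Y(p) where Y(p) = L(p)/p.
= lim_{p→0} L(p) = L(0) = num(0)/den(0) = 0.5/1.7 = 0.2941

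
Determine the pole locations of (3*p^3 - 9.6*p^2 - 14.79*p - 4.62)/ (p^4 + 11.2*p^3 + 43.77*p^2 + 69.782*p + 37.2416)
Set denominator = 0: p^4 + 11.2*p^3 + 43.77*p^2 + 69.782*p + 37.2416 = (p + 2.3)(p + 4.6)(p + 1.1)(p + 3.2) = 0 → Poles: -1.1, -2.3, -3.2, -4.6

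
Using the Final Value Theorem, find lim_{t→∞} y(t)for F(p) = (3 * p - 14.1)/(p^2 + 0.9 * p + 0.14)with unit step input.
FVT: lim_{t→∞} y(t) = lim_{p→0} p*Y(p) where Y(p) = F(p)/p.
= lim_{p→0} F(p) = F(0) = num(0)/den(0) = -14.1/0.14 = -100.7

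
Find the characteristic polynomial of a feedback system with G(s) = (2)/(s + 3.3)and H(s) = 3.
Characteristic poly = G_den * H_den + G_num * H_num = (s + 3.3) + (6) = s + 9.3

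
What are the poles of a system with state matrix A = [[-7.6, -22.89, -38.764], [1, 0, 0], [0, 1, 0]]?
Eigenvalues solve det(λI - A) = 0.
Characteristic polynomial: λ^3 + 7.6*λ^2 + 22.89*λ + 38.764 = 0.
Factor: (λ + 4.4)(λ^2 + 3.2*λ + 8.81) = 0.
Roots: -1.6 + 2.5j, -1.6 - 2.5j, -4.4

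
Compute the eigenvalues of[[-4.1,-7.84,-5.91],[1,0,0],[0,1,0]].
Eigenvalues solve det(λI - A) = 0.
Characteristic polynomial: λ^3 + 4.1*λ^2 + 7.84*λ + 5.91 = 0.
Factor: (λ + 1.5)(λ^2 + 2.6*λ + 3.94) = 0.
Roots: -1.3 + 1.5j, -1.3 - 1.5j, -1.5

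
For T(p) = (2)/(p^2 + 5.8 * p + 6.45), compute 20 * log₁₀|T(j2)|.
Substitute p = j*2: T(j2) = 0.0348599 - 0.165051j.
|T(j2)| = sqrt(Re² + Im²) = 0.1687.
20*log₁₀(0.1687) = -15.46 dB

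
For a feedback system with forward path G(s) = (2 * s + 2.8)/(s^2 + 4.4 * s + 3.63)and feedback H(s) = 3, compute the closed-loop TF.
Closed-loop T = G/(1+GH).
Numerator: G_num * H_den = 2*s + 2.8.
Denominator: G_den * H_den + G_num * H_num = (s^2 + 4.4*s + 3.63) + (6*s + 8.4) = s^2 + 10.4*s + 12.03.
T(s) = (2*s + 2.8)/(s^2 + 10.4*s + 12.03)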